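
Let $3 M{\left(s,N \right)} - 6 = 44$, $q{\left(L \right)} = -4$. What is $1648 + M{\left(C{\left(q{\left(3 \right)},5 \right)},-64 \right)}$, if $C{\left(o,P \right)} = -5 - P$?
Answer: $\frac{4994}{3} \approx 1664.7$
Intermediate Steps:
$M{\left(s,N \right)} = \frac{50}{3}$ ($M{\left(s,N \right)} = 2 + \frac{1}{3} \cdot 44 = 2 + \frac{44}{3} = \frac{50}{3}$)
$1648 + M{\left(C{\left(q{\left(3 \right)},5 \right)},-64 \right)} = 1648 + \frac{50}{3} = \frac{4994}{3}$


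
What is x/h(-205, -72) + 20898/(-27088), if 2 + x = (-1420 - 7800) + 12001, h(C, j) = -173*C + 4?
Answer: -47568115/68627448 ≈ -0.69314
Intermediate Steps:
h(C, j) = 4 - 173*C
x = 2779 (x = -2 + ((-1420 - 7800) + 12001) = -2 + (-9220 + 12001) = -2 + 2781 = 2779)
x/h(-205, -72) + 20898/(-27088) = 2779/(4 - 173*(-205)) + 20898/(-27088) = 2779/(4 + 35465) + 20898*(-1/27088) = 2779/35469 - 10449/13544 = 2779*(1/35469) - 10449/13544 = 397/5067 - 10449/13544 = -47568115/68627448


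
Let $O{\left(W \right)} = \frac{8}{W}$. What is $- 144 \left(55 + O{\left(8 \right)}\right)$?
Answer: $-8064$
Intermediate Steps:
$- 144 \left(55 + O{\left(8 \right)}\right) = - 144 \left(55 + \frac{8}{8}\right) = - 144 \left(55 + 8 \cdot \frac{1}{8}\right) = - 144 \left(55 + 1\right) = \left(-144\right) 56 = -8064$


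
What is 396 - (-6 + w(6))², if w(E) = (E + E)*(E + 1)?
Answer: -5688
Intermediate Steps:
w(E) = 2*E*(1 + E) (w(E) = (2*E)*(1 + E) = 2*E*(1 + E))
396 - (-6 + w(6))² = 396 - (-6 + 2*6*(1 + 6))² = 396 - (-6 + 2*6*7)² = 396 - (-6 + 84)² = 396 - 1*78² = 396 - 1*6084 = 396 - 6084 = -5688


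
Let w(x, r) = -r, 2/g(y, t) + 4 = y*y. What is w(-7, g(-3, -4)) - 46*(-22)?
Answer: 5058/5 ≈ 1011.6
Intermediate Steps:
g(y, t) = 2/(-4 + y**2) (g(y, t) = 2/(-4 + y*y) = 2/(-4 + y**2))
w(-7, g(-3, -4)) - 46*(-22) = -2/(-4 + (-3)**2) - 46*(-22) = -2/(-4 + 9) + 1012 = -2/5 + 1012 = 5058/5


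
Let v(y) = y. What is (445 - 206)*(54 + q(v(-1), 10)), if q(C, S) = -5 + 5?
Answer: 12906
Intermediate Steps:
q(C, S) = 0
(445 - 206)*(54 + q(v(-1), 10)) = (445 - 206)*(54 + 0) = 239*54 = 12906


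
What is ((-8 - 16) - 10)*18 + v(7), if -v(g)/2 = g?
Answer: -626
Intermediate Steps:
v(g) = -2*g
((-8 - 16) - 10)*18 + v(7) = ((-8 - 16) - 10)*18 - 2*7 = (-24 - 10)*18 - 14 = -34*18 - 14 = -612 - 14 = -626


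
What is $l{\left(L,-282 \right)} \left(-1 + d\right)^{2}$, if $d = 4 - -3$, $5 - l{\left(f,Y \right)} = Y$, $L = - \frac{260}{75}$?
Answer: $10332$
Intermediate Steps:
$L = - \frac{52}{15}$ ($L = \left(-260\right) \frac{1}{75} = - \frac{52}{15} \approx -3.4667$)
$l{\left(f,Y \right)} = 5 - Y$
$d = 7$ ($d = 4 + 3 = 7$)
$l{\left(L,-282 \right)} \left(-1 + d\right)^{2} = \left(5 - -282\right) \left(-1 + 7\right)^{2} = \left(5 + 282\right) 6^{2} = 287 \cdot 36 = 10332$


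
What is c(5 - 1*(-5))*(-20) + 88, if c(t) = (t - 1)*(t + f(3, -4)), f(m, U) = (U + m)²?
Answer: -1892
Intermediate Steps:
c(t) = (1 + t)*(-1 + t) (c(t) = (t - 1)*(t + (-4 + 3)²) = (-1 + t)*(t + (-1)²) = (-1 + t)*(t + 1) = (-1 + t)*(1 + t) = (1 + t)*(-1 + t))
c(5 - 1*(-5))*(-20) + 88 = (-1 + (5 - 1*(-5))²)*(-20) + 88 = (-1 + (5 + 5)²)*(-20) + 88 = (-1 + 10²)*(-20) + 88 = (-1 + 100)*(-20) + 88 = 99*(-20) + 88 = -1980 + 88 = -1892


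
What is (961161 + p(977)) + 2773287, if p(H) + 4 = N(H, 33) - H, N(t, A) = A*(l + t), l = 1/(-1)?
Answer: 3765675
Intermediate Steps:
l = -1
N(t, A) = A*(-1 + t)
p(H) = -37 + 32*H (p(H) = -4 + (33*(-1 + H) - H) = -4 + ((-33 + 33*H) - H) = -4 + (-33 + 32*H) = -37 + 32*H)
(961161 + p(977)) + 2773287 = (961161 + (-37 + 32*977)) + 2773287 = (961161 + (-37 + 31264)) + 2773287 = (961161 + 31227) + 2773287 = 992388 + 2773287 = 3765675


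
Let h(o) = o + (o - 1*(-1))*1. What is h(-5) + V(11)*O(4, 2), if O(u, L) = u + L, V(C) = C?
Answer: 57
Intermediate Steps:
h(o) = 1 + 2*o (h(o) = o + (o + 1)*1 = o + (1 + o)*1 = o + (1 + o) = 1 + 2*o)
O(u, L) = L + u
h(-5) + V(11)*O(4, 2) = (1 + 2*(-5)) + 11*(2 + 4) = (1 - 10) + 11*6 = -9 + 66 = 57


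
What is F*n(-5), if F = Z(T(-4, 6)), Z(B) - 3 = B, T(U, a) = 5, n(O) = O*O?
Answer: 200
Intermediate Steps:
n(O) = O²
Z(B) = 3 + B
F = 8 (F = 3 + 5 = 8)
F*n(-5) = 8*(-5)² = 8*25 = 200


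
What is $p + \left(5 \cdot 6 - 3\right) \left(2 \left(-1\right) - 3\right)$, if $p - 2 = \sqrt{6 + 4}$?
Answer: $-133 + \sqrt{10} \approx -129.84$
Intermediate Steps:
$p = 2 + \sqrt{10}$ ($p = 2 + \sqrt{6 + 4} = 2 + \sqrt{10} \approx 5.1623$)
$p + \left(5 \cdot 6 - 3\right) \left(2 \left(-1\right) - 3\right) = \left(2 + \sqrt{10}\right) + \left(5 \cdot 6 - 3\right) \left(2 \left(-1\right) - 3\right) = \left(2 + \sqrt{10}\right) + \left(30 - 3\right) \left(-2 - 3\right) = \left(2 + \sqrt{10}\right) + 27 \left(-5\right) = \left(2 + \sqrt{10}\right) - 135 = -133 + \sqrt{10}$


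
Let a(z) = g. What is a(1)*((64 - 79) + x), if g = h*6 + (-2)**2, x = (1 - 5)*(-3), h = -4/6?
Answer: 0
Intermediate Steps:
h = -2/3 (h = -4*1/6 = -2/3 ≈ -0.66667)
x = 12 (x = -4*(-3) = 12)
g = 0 (g = -2/3*6 + (-2)**2 = -4 + 4 = 0)
a(z) = 0
a(1)*((64 - 79) + x) = 0*((64 - 79) + 12) = 0*(-15 + 12) = 0*(-3) = 0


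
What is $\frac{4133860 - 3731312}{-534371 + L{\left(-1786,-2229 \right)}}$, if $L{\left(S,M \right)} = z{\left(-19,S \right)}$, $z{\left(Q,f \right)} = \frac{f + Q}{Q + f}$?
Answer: $- \frac{201274}{267185} \approx -0.75331$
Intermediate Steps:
$z{\left(Q,f \right)} = 1$ ($z{\left(Q,f \right)} = \frac{Q + f}{Q + f} = 1$)
$L{\left(S,M \right)} = 1$
$\frac{4133860 - 3731312}{-534371 + L{\left(-1786,-2229 \right)}} = \frac{4133860 - 3731312}{-534371 + 1} = \frac{402548}{-534370} = 402548 \left(- \frac{1}{534370}\right) = - \frac{201274}{267185}$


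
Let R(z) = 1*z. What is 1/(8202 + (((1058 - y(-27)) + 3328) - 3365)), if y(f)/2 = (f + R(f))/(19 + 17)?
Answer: 1/9226 ≈ 0.00010839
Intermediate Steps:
R(z) = z
y(f) = f/9 (y(f) = 2*((f + f)/(19 + 17)) = 2*((2*f)/36) = 2*((2*f)*(1/36)) = 2*(f/18) = f/9)
1/(8202 + (((1058 - y(-27)) + 3328) - 3365)) = 1/(8202 + (((1058 - (-27)/9) + 3328) - 3365)) = 1/(8202 + (((1058 - 1*(-3)) + 3328) - 3365)) = 1/(8202 + (((1058 + 3) + 3328) - 3365)) = 1/(8202 + ((1061 + 3328) - 3365)) = 1/(8202 + (4389 - 3365)) = 1/(8202 + 1024) = 1/9226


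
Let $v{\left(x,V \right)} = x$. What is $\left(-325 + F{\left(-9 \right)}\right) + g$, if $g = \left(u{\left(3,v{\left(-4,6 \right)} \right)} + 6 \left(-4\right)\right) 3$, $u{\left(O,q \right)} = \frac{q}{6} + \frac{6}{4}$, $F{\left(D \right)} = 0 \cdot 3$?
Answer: $- \frac{789}{2} \approx -394.5$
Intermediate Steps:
$F{\left(D \right)} = 0$
$u{\left(O,q \right)} = \frac{3}{2} + \frac{q}{6}$ ($u{\left(O,q \right)} = q \frac{1}{6} + 6 \cdot \frac{1}{4} = \frac{q}{6} + \frac{3}{2} = \frac{3}{2} + \frac{q}{6}$)
$g = - \frac{139}{2}$ ($g = \left(\left(\frac{3}{2} + \frac{1}{6} \left(-4\right)\right) + 6 \left(-4\right)\right) 3 = \left(\left(\frac{3}{2} - \frac{2}{3}\right) - 24\right) 3 = \left(\frac{5}{6} - 24\right) 3 = \left(- \frac{139}{6}\right) 3 = - \frac{139}{2} \approx -69.5$)
$\left(-325 + F{\left(-9 \right)}\right) + g = \left(-325 + 0\right) - \frac{139}{2} = -325 - \frac{139}{2} = - \frac{789}{2}$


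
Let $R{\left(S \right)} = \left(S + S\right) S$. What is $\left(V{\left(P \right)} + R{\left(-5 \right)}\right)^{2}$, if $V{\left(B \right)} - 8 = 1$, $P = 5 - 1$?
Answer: $3481$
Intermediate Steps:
$P = 4$
$R{\left(S \right)} = 2 S^{2}$ ($R{\left(S \right)} = 2 S S = 2 S^{2}$)
$V{\left(B \right)} = 9$ ($V{\left(B \right)} = 8 + 1 = 9$)
$\left(V{\left(P \right)} + R{\left(-5 \right)}\right)^{2} = \left(9 + 2 \left(-5\right)^{2}\right)^{2} = \left(9 + 2 \cdot 25\right)^{2} = \left(9 + 50\right)^{2} = 59^{2} = 3481$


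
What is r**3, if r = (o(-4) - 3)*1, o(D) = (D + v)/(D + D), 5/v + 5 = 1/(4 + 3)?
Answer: -268336125/20123648 ≈ -13.334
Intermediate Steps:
v = -35/34 (v = 5/(-5 + 1/(4 + 3)) = 5/(-5 + 1/7) = 5/(-34/7) = 5*(-7/34) = -35/34 ≈ -1.0294)
o(D) = (-35/34 + D)/(2*D) (o(D) = (D - 35/34)/(D + D) = (-35/34 + D)/((2*D)) = (-35/34 + D)*(1/(2*D)) = (-35/34 + D)/(2*D))
r = -645/272 (r = ((1/68)*(-35 + 34*(-4))/(-4) - 3)*1 = ((1/68)*(-1/4)*(-35 - 136) - 3)*1 = ((1/68)*(-1/4)*(-171) - 3)*1 = (171/272 - 3)*1 = -645/272*1 = -645/272 ≈ -2.3713)
r**3 = (-645/272)**3 = -268336125/20123648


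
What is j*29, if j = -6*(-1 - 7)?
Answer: 1392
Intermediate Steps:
j = 48 (j = -6*(-8) = 48)
j*29 = 48*29 = 1392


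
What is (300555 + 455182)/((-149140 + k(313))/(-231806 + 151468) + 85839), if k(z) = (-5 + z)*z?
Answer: 30357199553/3448093159 ≈ 8.8040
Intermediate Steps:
k(z) = z*(-5 + z)
(300555 + 455182)/((-149140 + k(313))/(-231806 + 151468) + 85839) = (300555 + 455182)/((-149140 + 313*(-5 + 313))/(-231806 + 151468) + 85839) = 755737/((-149140 + 313*308)/(-80338) + 85839) = 755737/((-149140 + 96404)*(-1/80338) + 85839) = 755737/(-52736*(-1/80338) + 85839) = 755737/(26368/40169 + 85839) = 755737/(3448093159/40169) = 755737*(40169/3448093159) = 30357199553/3448093159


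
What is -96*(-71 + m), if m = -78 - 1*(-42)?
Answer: 10272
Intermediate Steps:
m = -36 (m = -78 + 42 = -36)
-96*(-71 + m) = -96*(-71 - 36) = -96*(-107) = 10272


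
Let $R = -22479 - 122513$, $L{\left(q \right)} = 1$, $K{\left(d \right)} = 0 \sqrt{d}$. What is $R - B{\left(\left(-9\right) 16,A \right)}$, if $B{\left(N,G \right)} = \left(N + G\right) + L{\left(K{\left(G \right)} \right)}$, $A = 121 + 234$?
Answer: $-145204$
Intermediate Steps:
$K{\left(d \right)} = 0$
$A = 355$
$B{\left(N,G \right)} = 1 + G + N$ ($B{\left(N,G \right)} = \left(N + G\right) + 1 = \left(G + N\right) + 1 = 1 + G + N$)
$R = -144992$
$R - B{\left(\left(-9\right) 16,A \right)} = -144992 - \left(1 + 355 - 144\right) = -144992 - 212 = -145204$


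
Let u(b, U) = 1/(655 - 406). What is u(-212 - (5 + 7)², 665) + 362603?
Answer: 90288148/249 ≈ 3.6260e+5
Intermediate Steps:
u(b, U) = 1/249
u(-212 - (5 + 7)², 665) + 362603 = 1/249 + 362603 = 90288148/249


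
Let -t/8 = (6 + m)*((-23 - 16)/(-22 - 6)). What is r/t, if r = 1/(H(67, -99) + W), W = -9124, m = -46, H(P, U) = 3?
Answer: -1/4065360 ≈ -2.4598e-7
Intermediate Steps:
t = 3120/7 (t = -8*(6 - 46)*(-23 - 16)/(-22 - 6) = -(-320)*(-39/(-28)) = -(-320)*(-39*(-1/28)) = -(-320)*39/28 = -8*(-390/7) = 3120/7 ≈ 445.71)
r = -1/9121 (r = 1/(3 - 9124) = 1/(-9121) = -1/9121 ≈ -0.00010964)
r/t = -1/(9121*3120/7) = -1/9121*7/3120 = -1/4065360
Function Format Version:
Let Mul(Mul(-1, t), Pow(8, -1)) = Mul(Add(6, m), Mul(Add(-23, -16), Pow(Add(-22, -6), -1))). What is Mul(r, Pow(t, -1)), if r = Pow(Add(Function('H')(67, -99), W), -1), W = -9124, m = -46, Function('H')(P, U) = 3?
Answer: Rational(-1, 4065360) ≈ -2.4598e-7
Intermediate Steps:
t = Rational(3120, 7) (t = Mul(-8, Mul(Add(6, -46), Mul(Add(-23, -16), Pow(Add(-22, -6), -1)))) = Mul(-8, Mul(-40, Mul(-39, Pow(-28, -1)))) = Mul(-8, Mul(-40, Mul(-39, Rational(-1, 28)))) = Mul(-8, Mul(-40, Rational(39, 28))) = Mul(-8, Rational(-390, 7)) = Rational(3120, 7) ≈ 445.71)
r = Rational(-1, 9121) (r = Pow(Add(3, -9124), -1) = Pow(-9121, -1) = Rational(-1, 9121) ≈ -0.00010964)
Mul(r, Pow(t, -1)) = Mul(Rational(-1, 9121), Pow(Rational(3120, 7), -1)) = Mul(Rational(-1, 9121), Rational(7, 3120)) = Rational(-1, 4065360)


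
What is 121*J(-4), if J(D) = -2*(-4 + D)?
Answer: 1936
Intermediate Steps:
J(D) = 8 - 2*D
121*J(-4) = 121*(8 - 2*(-4)) = 121*(8 + 8) = 121*16 = 1936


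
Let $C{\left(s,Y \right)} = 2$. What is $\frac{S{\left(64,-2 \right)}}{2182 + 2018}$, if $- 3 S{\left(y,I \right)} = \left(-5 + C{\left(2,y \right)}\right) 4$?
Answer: $\frac{1}{1050} \approx 0.00095238$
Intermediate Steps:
$S{\left(y,I \right)} = 4$ ($S{\left(y,I \right)} = - \frac{\left(-5 + 2\right) 4}{3} = - \frac{\left(-3\right) 4}{3} = \left(- \frac{1}{3}\right) \left(-12\right) = 4$)
$\frac{S{\left(64,-2 \right)}}{2182 + 2018} = \frac{4}{2182 + 2018} = \frac{4}{4200} = 4 \cdot \frac{1}{4200} = \frac{1}{1050}$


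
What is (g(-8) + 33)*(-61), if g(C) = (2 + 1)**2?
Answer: -2562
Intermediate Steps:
g(C) = 9 (g(C) = 3**2 = 9)
(g(-8) + 33)*(-61) = (9 + 33)*(-61) = 42*(-61) = -2562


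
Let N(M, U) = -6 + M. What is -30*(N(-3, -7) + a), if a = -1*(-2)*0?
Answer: 270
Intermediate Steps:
a = 0 (a = 2*0 = 0)
-30*(N(-3, -7) + a) = -30*((-6 - 3) + 0) = -30*(-9 + 0) = -30*(-9) = 270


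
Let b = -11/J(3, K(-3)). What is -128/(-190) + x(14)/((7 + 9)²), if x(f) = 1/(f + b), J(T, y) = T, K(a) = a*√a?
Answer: 508189/753920 ≈ 0.67406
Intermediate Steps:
K(a) = a^(3/2)
b = -11/3 ≈ -3.6667
x(f) = 1/(-11/3 + f) (x(f) = 1/(f - 11/3) = 1/(-11/3 + f))
-128/(-190) + x(14)/((7 + 9)²) = -128/(-190) + (3/(-11 + 3*14))/((7 + 9)²) = -128*(-1/190) + (3/(-11 + 42))/(16²) = 64/95 + (3/31)/256 = 64/95 + (3*(1/31))*(1/256) = 64/95 + (3/31)*(1/256) = 64/95 + 3/7936 = 508189/753920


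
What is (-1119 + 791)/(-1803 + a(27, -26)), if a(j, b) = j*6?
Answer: 328/1641 ≈ 0.19988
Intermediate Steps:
a(j, b) = 6*j
(-1119 + 791)/(-1803 + a(27, -26)) = (-1119 + 791)/(-1803 + 6*27) = -328/(-1803 + 162) = -328/(-1641) = -328*(-1/1641) = 328/1641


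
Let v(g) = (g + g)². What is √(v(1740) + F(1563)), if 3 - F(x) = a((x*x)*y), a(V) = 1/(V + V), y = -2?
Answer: √118341356426029/3126 ≈ 3480.0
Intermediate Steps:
v(g) = 4*g² (v(g) = (2*g)² = 4*g²)
a(V) = 1/(2*V)
F(x) = 3 + 1/(4*x²) (F(x) = 3 - 1/(2*((x*x)*(-2))) = 3 - 1/(2*(x²*(-2))) = 3 - 1/(2*((-2*x²))) = 3 - (-1/(2*x²))/2 = 3 - (-1)/(4*x²) = 3 + 1/(4*x²))
√(v(1740) + F(1563)) = √(4*1740² + (3 + (¼)/1563²)) = √(4*3027600 + (3 + (¼)*(1/2442969))) = √(12110400 + (3 + 1/9771876)) = √(12110400 + 29315629/9771876) = √(118341356426029/9771876) = √118341356426029/3126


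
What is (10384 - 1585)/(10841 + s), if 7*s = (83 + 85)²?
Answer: 8799/14873 ≈ 0.59161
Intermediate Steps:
s = 4032 (s = (83 + 85)²/7 = (⅐)*168² = (⅐)*28224 = 4032)
(10384 - 1585)/(10841 + s) = (10384 - 1585)/(10841 + 4032) = 8799/14873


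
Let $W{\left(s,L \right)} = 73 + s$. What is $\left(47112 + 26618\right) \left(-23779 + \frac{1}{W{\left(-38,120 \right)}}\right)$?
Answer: $- \frac{12272564944}{7} \approx -1.7532 \cdot 10^{9}$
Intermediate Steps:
$\left(47112 + 26618\right) \left(-23779 + \frac{1}{W{\left(-38,120 \right)}}\right) = \left(47112 + 26618\right) \left(-23779 + \frac{1}{73 - 38}\right) = 73730 \left(-23779 + \frac{1}{35}\right) = 73730 \left(- \frac{832264}{35}\right) = - \frac{12272564944}{7}$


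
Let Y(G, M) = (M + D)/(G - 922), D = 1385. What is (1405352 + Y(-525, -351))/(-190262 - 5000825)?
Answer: -2033543310/7511502889 ≈ -0.27072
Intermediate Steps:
Y(G, M) = (1385 + M)/(-922 + G) (Y(G, M) = (M + 1385)/(G - 922) = (1385 + M)/(-922 + G))
(1405352 + Y(-525, -351))/(-190262 - 5000825) = (1405352 + (1385 - 351)/(-922 - 525))/(-190262 - 5000825) = (1405352 + 1034/(-1447))/(-5191087) = (1405352 - 1/1447*1034)*(-1/5191087) = (1405352 - 1034/1447)*(-1/5191087) = (2033543310/1447)*(-1/5191087) = -2033543310/7511502889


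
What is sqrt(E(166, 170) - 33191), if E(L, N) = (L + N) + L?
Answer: I*sqrt(32689) ≈ 180.8*I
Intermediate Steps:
E(L, N) = N + 2*L
sqrt(E(166, 170) - 33191) = sqrt((170 + 2*166) - 33191) = sqrt((170 + 332) - 33191) = sqrt(502 - 33191) = sqrt(-32689) = I*sqrt(32689)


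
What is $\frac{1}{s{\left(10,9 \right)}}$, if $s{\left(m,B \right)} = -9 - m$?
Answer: $- \frac{1}{19} \approx -0.052632$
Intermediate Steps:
$\frac{1}{s{\left(10,9 \right)}} = \frac{1}{-9 - 10} = \frac{1}{-19} = - \frac{1}{19}$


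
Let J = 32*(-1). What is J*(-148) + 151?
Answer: 4887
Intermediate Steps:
J = -32
J*(-148) + 151 = -32*(-148) + 151 = 4736 + 151 = 4887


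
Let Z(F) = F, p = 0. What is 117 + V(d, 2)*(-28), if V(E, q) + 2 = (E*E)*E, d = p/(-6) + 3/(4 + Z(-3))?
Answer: -583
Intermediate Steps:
d = 3 (d = 0/(-6) + 3/(4 - 3) = 0*(-⅙) + 3/1 = 0 + 3*1 = 0 + 3 = 3)
V(E, q) = -2 + E³ (V(E, q) = -2 + (E*E)*E = -2 + E²*E = -2 + E³)
117 + V(d, 2)*(-28) = 117 + (-2 + 3³)*(-28) = 117 + (-2 + 27)*(-28) = 117 + 25*(-28) = 117 - 700 = -583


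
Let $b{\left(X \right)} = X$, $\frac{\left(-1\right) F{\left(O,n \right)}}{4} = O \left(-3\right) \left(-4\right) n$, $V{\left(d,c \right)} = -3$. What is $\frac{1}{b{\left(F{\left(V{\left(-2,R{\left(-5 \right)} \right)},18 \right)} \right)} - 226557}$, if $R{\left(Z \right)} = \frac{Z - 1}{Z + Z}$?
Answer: $- \frac{1}{223965} \approx -4.465 \cdot 10^{-6}$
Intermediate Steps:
$R{\left(Z \right)} = \frac{-1 + Z}{2 Z}$
$F{\left(O,n \right)} = - 48 O n$ ($F{\left(O,n \right)} = - 4 O \left(-3\right) \left(-4\right) n = - 4 - 3 O \left(-4\right) n = - 4 \cdot 12 O n = - 48 O n$)
$\frac{1}{b{\left(F{\left(V{\left(-2,R{\left(-5 \right)} \right)},18 \right)} \right)} - 226557} = \frac{1}{\left(-48\right) \left(-3\right) 18 - 226557} = \frac{1}{2592 - 226557} = \frac{1}{-223965} = - \frac{1}{223965}$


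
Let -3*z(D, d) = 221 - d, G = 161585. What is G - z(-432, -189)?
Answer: 485165/3 ≈ 1.6172e+5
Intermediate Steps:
z(D, d) = -221/3 + d/3 (z(D, d) = -(221 - d)/3 = -221/3 + d/3)
G - z(-432, -189) = 161585 - (-221/3 + (⅓)*(-189)) = 161585 - (-221/3 - 63) = 161585 - 1*(-410/3) = 161585 + 410/3 = 485165/3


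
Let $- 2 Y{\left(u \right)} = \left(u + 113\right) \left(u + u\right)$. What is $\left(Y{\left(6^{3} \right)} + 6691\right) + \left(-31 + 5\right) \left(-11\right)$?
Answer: $-64087$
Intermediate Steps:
$Y{\left(u \right)} = - u \left(113 + u\right)$ ($Y{\left(u \right)} = - \frac{\left(u + 113\right) \left(u + u\right)}{2} = - \frac{\left(113 + u\right) 2 u}{2} = - \frac{2 u \left(113 + u\right)}{2} = - u \left(113 + u\right)$)
$\left(Y{\left(6^{3} \right)} + 6691\right) + \left(-31 + 5\right) \left(-11\right) = \left(- 6^{3} \left(113 + 6^{3}\right) + 6691\right) + \left(-31 + 5\right) \left(-11\right) = \left(\left(-1\right) 216 \left(113 + 216\right) + 6691\right) - -286 = \left(\left(-1\right) 216 \cdot 329 + 6691\right) + 286 = \left(-71064 + 6691\right) + 286 = -64373 + 286 = -64087$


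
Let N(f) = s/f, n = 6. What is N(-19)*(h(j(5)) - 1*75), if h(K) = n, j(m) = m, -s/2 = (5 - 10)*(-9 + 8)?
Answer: -690/19 ≈ -36.316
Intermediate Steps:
s = -10 (s = -2*(5 - 10)*(-9 + 8) = -(-10)*(-1) = -2*5 = -10)
h(K) = 6
N(f) = -10/f
N(-19)*(h(j(5)) - 1*75) = (-10/(-19))*(6 - 1*75) = (-10*(-1/19))*(6 - 75) = (10/19)*(-69) = -690/19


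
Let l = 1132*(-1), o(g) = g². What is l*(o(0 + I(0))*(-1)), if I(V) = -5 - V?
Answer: 28300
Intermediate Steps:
l = -1132
l*(o(0 + I(0))*(-1)) = -1132*(0 + (-5 - 1*0))²*(-1) = -1132*(0 + (-5 + 0))²*(-1) = -1132*(0 - 5)²*(-1) = -1132*(-5)²*(-1) = -28300*(-1) = -1132*(-25) = 28300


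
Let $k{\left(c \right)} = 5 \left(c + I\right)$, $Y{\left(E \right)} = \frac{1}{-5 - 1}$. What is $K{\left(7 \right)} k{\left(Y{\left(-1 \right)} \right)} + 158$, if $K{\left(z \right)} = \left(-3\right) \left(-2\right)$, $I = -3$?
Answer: $63$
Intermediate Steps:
$Y{\left(E \right)} = - \frac{1}{6}$ ($Y{\left(E \right)} = \frac{1}{-6} = - \frac{1}{6}$)
$k{\left(c \right)} = -15 + 5 c$ ($k{\left(c \right)} = 5 \left(c - 3\right) = 5 \left(-3 + c\right) = -15 + 5 c$)
$K{\left(z \right)} = 6$
$K{\left(7 \right)} k{\left(Y{\left(-1 \right)} \right)} + 158 = 6 \left(-15 + 5 \left(- \frac{1}{6}\right)\right) + 158 = 6 \left(-15 - \frac{5}{6}\right) + 158 = 6 \left(- \frac{95}{6}\right) + 158 = -95 + 158 = 63$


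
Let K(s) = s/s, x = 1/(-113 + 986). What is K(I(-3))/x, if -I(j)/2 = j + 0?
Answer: 873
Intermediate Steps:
x = 1/873 ≈ 0.0011455
I(j) = -2*j (I(j) = -2*(j + 0) = -2*j)
K(s) = 1
K(I(-3))/x = 1/(1/873) = 1*873 = 873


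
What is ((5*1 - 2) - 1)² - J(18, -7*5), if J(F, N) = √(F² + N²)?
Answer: 4 - √1549 ≈ -35.357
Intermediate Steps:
((5*1 - 2) - 1)² - J(18, -7*5) = ((5*1 - 2) - 1)² - √(18² + (-7*5)²) = ((5 - 2) - 1)² - √(324 + (-35)²) = (3 - 1)² - √(324 + 1225) = 2² - √1549 = 4 - √1549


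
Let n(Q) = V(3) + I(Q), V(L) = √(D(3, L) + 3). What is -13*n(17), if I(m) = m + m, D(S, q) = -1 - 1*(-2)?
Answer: -468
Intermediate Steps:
D(S, q) = 1 (D(S, q) = -1 + 2 = 1)
I(m) = 2*m
V(L) = 2 (V(L) = √(1 + 3) = √4 = 2)
n(Q) = 2 + 2*Q
-13*n(17) = -13*(2 + 2*17) = -13*(2 + 34) = -13*36 = -468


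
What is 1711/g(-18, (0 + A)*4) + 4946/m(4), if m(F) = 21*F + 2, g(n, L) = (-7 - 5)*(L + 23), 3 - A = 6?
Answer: 252863/5676 ≈ 44.549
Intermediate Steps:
A = -3 (A = 3 - 1*6 = 3 - 6 = -3)
g(n, L) = -276 - 12*L (g(n, L) = -12*(23 + L) = -276 - 12*L)
m(F) = 2 + 21*F
1711/g(-18, (0 + A)*4) + 4946/m(4) = 1711/(-276 - 12*(0 - 3)*4) + 4946/(2 + 21*4) = 1711/(-276 - (-36)*4) + 4946/(2 + 84) = 1711/(-276 - 12*(-12)) + 4946/86 = 1711/(-276 + 144) + 4946*(1/86) = 1711/(-132) + 2473/43 = 1711*(-1/132) + 2473/43 = -1711/132 + 2473/43 = 252863/5676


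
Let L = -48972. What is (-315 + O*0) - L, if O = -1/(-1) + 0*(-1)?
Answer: 48657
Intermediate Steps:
O = 1 (O = -1*(-1) + 0 = 1 + 0 = 1)
(-315 + O*0) - L = (-315 + 1*0) - 1*(-48972) = (-315 + 0) + 48972 = -315 + 48972 = 48657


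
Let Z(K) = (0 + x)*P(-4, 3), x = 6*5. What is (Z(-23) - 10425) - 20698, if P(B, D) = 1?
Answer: -31093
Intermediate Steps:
x = 30
Z(K) = 30 (Z(K) = (0 + 30)*1 = 30*1 = 30)
(Z(-23) - 10425) - 20698 = (30 - 10425) - 20698 = -10395 - 20698 = -31093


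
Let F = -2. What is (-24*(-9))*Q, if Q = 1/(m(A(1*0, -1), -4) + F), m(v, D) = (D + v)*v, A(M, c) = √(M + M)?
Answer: -108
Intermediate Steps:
A(M, c) = √2*√M (A(M, c) = √(2*M) = √2*√M)
m(v, D) = v*(D + v)
Q = -½ (Q = 1/((√2*√(1*0))*(-4 + √2*√(1*0)) - 2) = 1/((√2*√0)*(-4 + √2*√0) - 2) = 1/((√2*0)*(-4 + √2*0) - 2) = 1/(0*(-4 + 0) - 2) = 1/(0*(-4) - 2) = 1/(0 - 2) = 1/(-2) = -½ ≈ -0.50000)
(-24*(-9))*Q = -24*(-9)*(-½) = 216*(-½) = -108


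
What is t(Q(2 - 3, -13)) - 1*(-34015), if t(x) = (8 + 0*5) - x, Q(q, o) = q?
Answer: 34024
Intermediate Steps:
t(x) = 8 - x (t(x) = (8 + 0) - x = 8 - x)
t(Q(2 - 3, -13)) - 1*(-34015) = (8 - (2 - 3)) - 1*(-34015) = (8 - 1*(-1)) + 34015 = (8 + 1) + 34015 = 9 + 34015 = 34024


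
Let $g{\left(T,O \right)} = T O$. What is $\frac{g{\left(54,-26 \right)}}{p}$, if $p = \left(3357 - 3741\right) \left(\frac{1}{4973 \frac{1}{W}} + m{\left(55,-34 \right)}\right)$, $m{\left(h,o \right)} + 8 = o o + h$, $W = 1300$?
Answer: $\frac{581841}{191482208} \approx 0.0030386$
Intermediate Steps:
$g{\left(T,O \right)} = O T$
$m{\left(h,o \right)} = -8 + h + o^{2}$ ($m{\left(h,o \right)} = -8 + \left(o o + h\right) = -8 + \left(o^{2} + h\right) = -8 + \left(h + o^{2}\right) = -8 + h + o^{2}$)
$p = - \frac{2297786496}{4973}$ ($p = \left(3357 - 3741\right) \left(\frac{1}{4973 \cdot \frac{1}{1300}} + \left(-8 + 55 + \left(-34\right)^{2}\right)\right) = - 384 \left(\frac{1}{4973 \cdot \frac{1}{1300}} + \left(-8 + 55 + 1156\right)\right) = - 384 \left(\frac{1}{\frac{4973}{1300}} + 1203\right) = - 384 \left(\frac{1300}{4973} + 1203\right) = \left(-384\right) \frac{5983819}{4973} = - \frac{2297786496}{4973} \approx -4.6205 \cdot 10^{5}$)
$\frac{g{\left(54,-26 \right)}}{p} = \frac{\left(-26\right) 54}{- \frac{2297786496}{4973}} = \left(-1404\right) \left(- \frac{4973}{2297786496}\right) = \frac{581841}{191482208}$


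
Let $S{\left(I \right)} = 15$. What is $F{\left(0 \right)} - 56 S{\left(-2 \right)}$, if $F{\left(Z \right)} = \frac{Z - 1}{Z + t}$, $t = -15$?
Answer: $- \frac{12599}{15} \approx -839.93$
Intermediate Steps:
$F{\left(Z \right)} = \frac{-1 + Z}{-15 + Z}$ ($F{\left(Z \right)} = \frac{Z - 1}{Z - 15} = \frac{-1 + Z}{-15 + Z}$)
$F{\left(0 \right)} - 56 S{\left(-2 \right)} = \frac{-1 + 0}{-15 + 0} - 840 = \frac{1}{-15} \left(-1\right) - 840 = \left(- \frac{1}{15}\right) \left(-1\right) - 840 = \frac{1}{15} - 840 = - \frac{12599}{15}$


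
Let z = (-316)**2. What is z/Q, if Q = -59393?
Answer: -99856/59393 ≈ -1.6813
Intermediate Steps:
z = 99856
z/Q = 99856/(-59393) = 99856*(-1/59393) = -99856/59393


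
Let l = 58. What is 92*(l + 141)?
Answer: 18308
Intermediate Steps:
92*(l + 141) = 92*(58 + 141) = 92*199 = 18308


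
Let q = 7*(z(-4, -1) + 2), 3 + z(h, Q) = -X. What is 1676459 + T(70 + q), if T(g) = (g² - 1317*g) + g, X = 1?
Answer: 1605899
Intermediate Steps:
z(h, Q) = -4 (z(h, Q) = -3 - 1*1 = -3 - 1 = -4)
q = -14 (q = 7*(-4 + 2) = 7*(-2) = -14)
T(g) = g² - 1316*g
1676459 + T(70 + q) = 1676459 + (70 - 14)*(-1316 + (70 - 14)) = 1676459 + 56*(-1316 + 56) = 1676459 + 56*(-1260) = 1676459 - 70560 = 1605899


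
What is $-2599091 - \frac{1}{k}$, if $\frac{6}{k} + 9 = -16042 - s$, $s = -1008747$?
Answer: $- \frac{8293621}{3} \approx -2.7645 \cdot 10^{6}$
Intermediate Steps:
$k = \frac{3}{496348}$ ($k = \frac{6}{-9 - -992705} = \frac{6}{-9 + \left(-16042 + 1008747\right)} = \frac{6}{-9 + 992705} = \frac{6}{992696} = 6 \cdot \frac{1}{992696} = \frac{3}{496348} \approx 6.0441 \cdot 10^{-6}$)
$-2599091 - \frac{1}{k} = -2599091 - \frac{1}{\frac{3}{496348}} = -2599091 - \frac{496348}{3} = - \frac{8293621}{3}$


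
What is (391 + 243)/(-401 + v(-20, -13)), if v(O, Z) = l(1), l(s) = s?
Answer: -317/200 ≈ -1.5850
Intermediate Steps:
v(O, Z) = 1
(391 + 243)/(-401 + v(-20, -13)) = (391 + 243)/(-401 + 1) = 634/(-400) = 634*(-1/400) = -317/200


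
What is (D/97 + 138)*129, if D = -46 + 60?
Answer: 1728600/97 ≈ 17821.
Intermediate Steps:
D = 14
(D/97 + 138)*129 = (14/97 + 138)*129 = (13400/97)*129 = 1728600/97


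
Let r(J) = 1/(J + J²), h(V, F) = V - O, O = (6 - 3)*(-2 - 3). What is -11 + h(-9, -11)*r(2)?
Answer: -10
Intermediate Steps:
O = -15 (O = 3*(-5) = -15)
h(V, F) = 15 + V (h(V, F) = V - 1*(-15) = V + 15 = 15 + V)
-11 + h(-9, -11)*r(2) = -11 + (15 - 9)*(1/(2*(1 + 2))) = -11 + 6*((½)/3) = -11 + 6*((½)*(⅓)) = -11 + 6*(⅙) = -11 + 1 = -10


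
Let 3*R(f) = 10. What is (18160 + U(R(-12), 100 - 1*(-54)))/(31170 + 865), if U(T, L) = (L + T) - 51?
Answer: 54799/96105 ≈ 0.57020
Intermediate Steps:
R(f) = 10/3 (R(f) = (1/3)*10 = 10/3)
U(T, L) = -51 + L + T
(18160 + U(R(-12), 100 - 1*(-54)))/(31170 + 865) = (18160 + (-51 + (100 - 1*(-54)) + 10/3))/(31170 + 865) = (18160 + (-51 + (100 + 54) + 10/3))/32035 = (18160 + (-51 + 154 + 10/3))*(1/32035) = (18160 + 319/3)*(1/32035) = (54799/3)*(1/32035) = 54799/96105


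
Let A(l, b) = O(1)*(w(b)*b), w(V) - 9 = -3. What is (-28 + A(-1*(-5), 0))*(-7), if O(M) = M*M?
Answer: 196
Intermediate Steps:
w(V) = 6 (w(V) = 9 - 3 = 6)
O(M) = M²
A(l, b) = 6*b (A(l, b) = 1²*(6*b) = 1*(6*b) = 6*b)
(-28 + A(-1*(-5), 0))*(-7) = (-28 + 6*0)*(-7) = (-28 + 0)*(-7) = -28*(-7) = 196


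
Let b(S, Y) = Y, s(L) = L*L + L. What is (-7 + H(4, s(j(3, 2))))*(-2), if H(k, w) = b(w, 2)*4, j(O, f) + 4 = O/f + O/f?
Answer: -2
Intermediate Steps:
j(O, f) = -4 + 2*O/f (j(O, f) = -4 + (O/f + O/f) = -4 + 2*O/f)
s(L) = L + L² (s(L) = L² + L = L + L²)
H(k, w) = 8 (H(k, w) = 2*4 = 8)
(-7 + H(4, s(j(3, 2))))*(-2) = (-7 + 8)*(-2) = 1*(-2) = -2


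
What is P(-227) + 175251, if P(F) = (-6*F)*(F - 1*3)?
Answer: -138009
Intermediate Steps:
P(F) = -6*F*(-3 + F) (P(F) = (-6*F)*(F - 3) = (-6*F)*(-3 + F) = -6*F*(-3 + F))
P(-227) + 175251 = 6*(-227)*(3 - 1*(-227)) + 175251 = 6*(-227)*(3 + 227) + 175251 = 6*(-227)*230 + 175251 = -313260 + 175251 = -138009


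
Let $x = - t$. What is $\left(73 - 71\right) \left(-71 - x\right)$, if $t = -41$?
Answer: $-224$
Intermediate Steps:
$x = 41$ ($x = \left(-1\right) \left(-41\right) = 41$)
$\left(73 - 71\right) \left(-71 - x\right) = \left(73 - 71\right) \left(-71 - 41\right) = 2 \left(-71 - 41\right) = 2 \left(-112\right) = -224$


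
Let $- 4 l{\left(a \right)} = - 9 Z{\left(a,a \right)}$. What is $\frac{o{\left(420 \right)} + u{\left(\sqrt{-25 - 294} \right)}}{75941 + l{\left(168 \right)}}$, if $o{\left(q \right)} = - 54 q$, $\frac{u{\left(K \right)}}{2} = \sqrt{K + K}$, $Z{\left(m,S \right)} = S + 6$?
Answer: $- \frac{9072}{30533} + \frac{4 \sqrt[4]{319} \left(1 + i\right)}{152665} \approx -0.29701 + 0.00011073 i$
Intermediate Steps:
$Z{\left(m,S \right)} = 6 + S$
$l{\left(a \right)} = \frac{27}{2} + \frac{9 a}{4}$ ($l{\left(a \right)} = - \frac{\left(-9\right) \left(6 + a\right)}{4} = - \frac{-54 - 9 a}{4} = \frac{27}{2} + \frac{9 a}{4}$)
$u{\left(K \right)} = 2 \sqrt{2} \sqrt{K}$ ($u{\left(K \right)} = 2 \sqrt{K + K} = 2 \sqrt{2 K} = 2 \sqrt{2} \sqrt{K}$)
$\frac{o{\left(420 \right)} + u{\left(\sqrt{-25 - 294} \right)}}{75941 + l{\left(168 \right)}} = \frac{\left(-54\right) 420 + 2 \sqrt{2} \sqrt{\sqrt{-25 - 294}}}{75941 + \left(\frac{27}{2} + \frac{9}{4} \cdot 168\right)} = \frac{-22680 + 2 \sqrt{2} \sqrt{\sqrt{-319}}}{75941 + \left(\frac{27}{2} + 378\right)} = \frac{-22680 + 2 \sqrt{2} \sqrt{i \sqrt{319}}}{75941 + \frac{783}{2}} = \frac{-22680 + 2 \sqrt{2} \sqrt[4]{319} \sqrt{i}}{\frac{152665}{2}} = \left(-22680 + 2 \sqrt{2} \sqrt[4]{319} \sqrt{i}\right) \frac{2}{152665} = - \frac{9072}{30533} + \frac{4 \sqrt{2} \sqrt[4]{319} \sqrt{i}}{152665}$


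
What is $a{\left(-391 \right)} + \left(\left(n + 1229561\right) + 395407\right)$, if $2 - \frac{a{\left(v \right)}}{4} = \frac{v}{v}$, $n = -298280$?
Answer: $1326692$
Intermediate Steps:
$a{\left(v \right)} = 4$ ($a{\left(v \right)} = 8 - 4 \frac{v}{v} = 8 - 4 = 4$)
$a{\left(-391 \right)} + \left(\left(n + 1229561\right) + 395407\right) = 4 + \left(\left(-298280 + 1229561\right) + 395407\right) = 4 + \left(931281 + 395407\right) = 4 + 1326688 = 1326692$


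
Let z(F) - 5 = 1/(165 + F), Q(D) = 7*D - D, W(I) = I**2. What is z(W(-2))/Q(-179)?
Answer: -141/30251 ≈ -0.0046610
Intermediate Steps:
Q(D) = 6*D
z(F) = 5 + 1/(165 + F)
z(W(-2))/Q(-179) = ((826 + 5*(-2)**2)/(165 + (-2)**2))/((6*(-179))) = ((826 + 5*4)/(165 + 4))/(-1074) = ((826 + 20)/169)*(-1/1074) = ((1/169)*846)*(-1/1074) = (846/169)*(-1/1074) = -141/30251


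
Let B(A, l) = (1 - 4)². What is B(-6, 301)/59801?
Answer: 9/59801 ≈ 0.00015050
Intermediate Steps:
B(A, l) = 9 (B(A, l) = (-3)² = 9)
B(-6, 301)/59801 = 9/59801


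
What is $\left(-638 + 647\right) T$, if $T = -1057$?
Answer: $-9513$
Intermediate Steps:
$\left(-638 + 647\right) T = \left(-638 + 647\right) \left(-1057\right) = 9 \left(-1057\right) = -9513$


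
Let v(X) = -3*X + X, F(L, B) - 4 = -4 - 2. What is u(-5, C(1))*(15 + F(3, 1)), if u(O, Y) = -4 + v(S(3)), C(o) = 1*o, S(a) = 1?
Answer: -78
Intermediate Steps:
F(L, B) = -2 (F(L, B) = 4 + (-4 - 2) = 4 - 6 = -2)
C(o) = o
v(X) = -2*X
u(O, Y) = -6 (u(O, Y) = -4 - 2*1 = -4 - 2 = -6)
u(-5, C(1))*(15 + F(3, 1)) = -6*(15 - 2) = -6*13 = -78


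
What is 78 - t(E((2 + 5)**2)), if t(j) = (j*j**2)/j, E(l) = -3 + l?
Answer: -2038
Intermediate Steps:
t(j) = j**2 (t(j) = j**3/j = j**2)
78 - t(E((2 + 5)**2)) = 78 - (-3 + (2 + 5)**2)**2 = 78 - (-3 + 7**2)**2 = 78 - (-3 + 49)**2 = 78 - 1*46**2 = 78 - 1*2116 = 78 - 2116 = -2038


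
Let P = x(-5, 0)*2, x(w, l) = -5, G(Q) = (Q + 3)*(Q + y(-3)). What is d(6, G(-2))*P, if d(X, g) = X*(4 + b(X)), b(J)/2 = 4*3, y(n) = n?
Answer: -1680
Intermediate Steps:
G(Q) = (-3 + Q)*(3 + Q) (G(Q) = (Q + 3)*(Q - 3) = (3 + Q)*(-3 + Q) = (-3 + Q)*(3 + Q))
b(J) = 24 (b(J) = 2*(4*3) = 2*12 = 24)
d(X, g) = 28*X (d(X, g) = X*(4 + 24) = X*28 = 28*X)
P = -10 (P = -5*2 = -10)
d(6, G(-2))*P = (28*6)*(-10) = 168*(-10) = -1680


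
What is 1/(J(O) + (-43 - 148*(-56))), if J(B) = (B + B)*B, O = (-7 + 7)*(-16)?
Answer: 1/8245 ≈ 0.00012129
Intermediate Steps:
O = 0 (O = 0*(-16) = 0)
J(B) = 2*B² (J(B) = (2*B)*B = 2*B²)
1/(J(O) + (-43 - 148*(-56))) = 1/(2*0² + (-43 - 148*(-56))) = 1/(2*0 + (-43 + 8288)) = 1/(0 + 8245) = 1/8245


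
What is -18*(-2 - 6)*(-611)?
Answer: -87984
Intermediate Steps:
-18*(-2 - 6)*(-611) = -18*(-8)*(-611) = 144*(-611) = -87984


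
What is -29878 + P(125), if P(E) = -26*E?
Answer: -33128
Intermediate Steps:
-29878 + P(125) = -29878 - 26*125 = -29878 - 3250 = -33128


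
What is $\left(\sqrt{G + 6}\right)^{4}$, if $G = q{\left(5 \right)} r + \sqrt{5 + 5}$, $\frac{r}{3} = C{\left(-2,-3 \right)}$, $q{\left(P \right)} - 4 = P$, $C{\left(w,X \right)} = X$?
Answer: $\left(75 - \sqrt{10}\right)^{2} \approx 5160.7$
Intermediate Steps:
$q{\left(P \right)} = 4 + P$
$r = -9$ ($r = 3 \left(-3\right) = -9$)
$G = -81 + \sqrt{10}$ ($G = \left(4 + 5\right) \left(-9\right) + \sqrt{5 + 5} = 9 \left(-9\right) + \sqrt{10} = -81 + \sqrt{10} \approx -77.838$)
$\left(\sqrt{G + 6}\right)^{4} = \left(\sqrt{\left(-81 + \sqrt{10}\right) + 6}\right)^{4} = \left(\sqrt{-75 + \sqrt{10}}\right)^{4} = \left(-75 + \sqrt{10}\right)^{2}$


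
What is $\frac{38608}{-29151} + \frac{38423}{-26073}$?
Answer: $- \frac{26255497}{9383383} \approx -2.7981$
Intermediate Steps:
$\frac{38608}{-29151} + \frac{38423}{-26073} = 38608 \left(- \frac{1}{29151}\right) + 38423 \left(- \frac{1}{26073}\right) = - \frac{38608}{29151} - \frac{38423}{26073} = - \frac{26255497}{9383383}$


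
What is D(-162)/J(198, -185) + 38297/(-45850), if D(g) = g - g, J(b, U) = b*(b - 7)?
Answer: -5471/6550 ≈ -0.83527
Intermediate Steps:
J(b, U) = b*(-7 + b)
D(g) = 0
D(-162)/J(198, -185) + 38297/(-45850) = 0/((198*(-7 + 198))) + 38297/(-45850) = 0/((198*191)) + 38297*(-1/45850) = 0/37818 - 5471/6550 = 0*(1/37818) - 5471/6550 = 0 - 5471/6550 = -5471/6550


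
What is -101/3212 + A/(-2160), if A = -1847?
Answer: 1428601/1734480 ≈ 0.82365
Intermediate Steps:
-101/3212 + A/(-2160) = -101/3212 - 1847/(-2160) = -101*1/3212 - 1847*(-1/2160) = -101/3212 + 1847/2160 = 1428601/1734480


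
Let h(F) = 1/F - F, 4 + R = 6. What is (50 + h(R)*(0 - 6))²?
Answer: 3481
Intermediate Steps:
R = 2 (R = -4 + 6 = 2)
h(F) = 1/F - F
(50 + h(R)*(0 - 6))² = (50 + (1/2 - 1*2)*(0 - 6))² = (50 + (½ - 2)*(-6))² = (50 - 3/2*(-6))² = (50 + 9)² = 59² = 3481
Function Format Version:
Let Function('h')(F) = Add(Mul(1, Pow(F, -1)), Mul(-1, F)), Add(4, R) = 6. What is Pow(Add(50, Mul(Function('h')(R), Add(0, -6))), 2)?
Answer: 3481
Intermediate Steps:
R = 2 (R = Add(-4, 6) = 2)
Function('h')(F) = Add(Pow(F, -1), Mul(-1, F))
Pow(Add(50, Mul(Function('h')(R), Add(0, -6))), 2) = Pow(Add(50, Mul(Add(Pow(2, -1), Mul(-1, 2)), Add(0, -6))), 2) = Pow(Add(50, Mul(Add(Rational(1, 2), -2), -6)), 2) = Pow(Add(50, Mul(Rational(-3, 2), -6)), 2) = Pow(Add(50, 9), 2) = Pow(59, 2) = 3481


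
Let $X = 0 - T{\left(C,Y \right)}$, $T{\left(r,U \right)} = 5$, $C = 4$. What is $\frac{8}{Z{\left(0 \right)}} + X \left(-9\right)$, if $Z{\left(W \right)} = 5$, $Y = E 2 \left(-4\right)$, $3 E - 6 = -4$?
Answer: $\frac{233}{5} \approx 46.6$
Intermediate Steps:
$E = \frac{2}{3}$ ($E = 2 + \frac{1}{3} \left(-4\right) = 2 - \frac{4}{3} = \frac{2}{3} \approx 0.66667$)
$Y = - \frac{16}{3}$ ($Y = \frac{2}{3} \cdot 2 \left(-4\right) = \frac{4}{3} \left(-4\right) = - \frac{16}{3} \approx -5.3333$)
$X = -5$ ($X = 0 - 5 = -5$)
$\frac{8}{Z{\left(0 \right)}} + X \left(-9\right) = \frac{8}{5} - -45 = 8 \cdot \frac{1}{5} + 45 = \frac{8}{5} + 45 = \frac{233}{5}$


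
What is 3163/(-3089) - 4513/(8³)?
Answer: -15560113/1581568 ≈ -9.8384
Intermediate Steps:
3163/(-3089) - 4513/(8³) = 3163*(-1/3089) - 4513/512 = -3163/3089 - 4513*1/512 = -3163/3089 - 4513/512 = -15560113/1581568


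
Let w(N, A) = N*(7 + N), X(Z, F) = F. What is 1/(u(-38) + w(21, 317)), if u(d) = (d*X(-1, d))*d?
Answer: -1/54284 ≈ -1.8422e-5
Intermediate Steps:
u(d) = d**3 (u(d) = (d*d)*d = d**2*d = d**3)
1/(u(-38) + w(21, 317)) = 1/((-38)**3 + 21*(7 + 21)) = 1/(-54872 + 21*28) = 1/(-54872 + 588) = 1/(-54284) = -1/54284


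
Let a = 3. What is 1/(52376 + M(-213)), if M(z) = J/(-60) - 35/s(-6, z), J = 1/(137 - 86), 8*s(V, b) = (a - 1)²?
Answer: 3060/160056359 ≈ 1.9118e-5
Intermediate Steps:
s(V, b) = ½ (s(V, b) = (3 - 1)²/8 = (⅛)*2² = (⅛)*4 = ½)
J = 1/51 ≈ 0.019608
M(z) = -214201/3060 (M(z) = (1/51)/(-60) - 35/½ = (1/51)*(-1/60) - 35*2 = -1/3060 - 70 = -214201/3060)
1/(52376 + M(-213)) = 1/(52376 - 214201/3060) = 1/(160056359/3060) = 3060/160056359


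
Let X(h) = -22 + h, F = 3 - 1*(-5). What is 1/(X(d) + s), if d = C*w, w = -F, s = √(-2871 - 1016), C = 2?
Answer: -38/5331 - 13*I*√23/5331 ≈ -0.0071281 - 0.011695*I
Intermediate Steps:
s = 13*I*√23 (s = √(-3887) = 13*I*√23 ≈ 62.346*I)
F = 8 (F = 3 + 5 = 8)
w = -8 (w = -1*8 = -8)
d = -16 (d = 2*(-8) = -16)
1/(X(d) + s) = 1/((-22 - 16) + 13*I*√23) = 1/(-38 + 13*I*√23)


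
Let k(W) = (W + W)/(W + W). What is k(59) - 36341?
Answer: -36340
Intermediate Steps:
k(W) = 1 (k(W) = (2*W)/((2*W)) = (2*W)*(1/(2*W)) = 1)
k(59) - 36341 = 1 - 36341 = -36340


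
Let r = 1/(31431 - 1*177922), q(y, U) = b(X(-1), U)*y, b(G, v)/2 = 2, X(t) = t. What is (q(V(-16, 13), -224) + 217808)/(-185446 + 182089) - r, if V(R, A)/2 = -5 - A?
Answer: -31885813667/491770287 ≈ -64.839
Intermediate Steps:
b(G, v) = 4 (b(G, v) = 2*2 = 4)
V(R, A) = -10 - 2*A (V(R, A) = 2*(-5 - A) = -10 - 2*A)
q(y, U) = 4*y
r = -1/146491 (r = 1/(31431 - 177922) = 1/(-146491) = -1/146491 ≈ -6.8264e-6)
(q(V(-16, 13), -224) + 217808)/(-185446 + 182089) - r = (4*(-10 - 2*13) + 217808)/(-185446 + 182089) - 1*(-1/146491) = (4*(-10 - 26) + 217808)/(-3357) + 1/146491 = (4*(-36) + 217808)*(-1/3357) + 1/146491 = (-144 + 217808)*(-1/3357) + 1/146491 = 217664*(-1/3357) + 1/146491 = -217664/3357 + 1/146491 = -31885813667/491770287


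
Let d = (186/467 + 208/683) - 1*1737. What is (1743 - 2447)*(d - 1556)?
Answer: 739280536896/318961 ≈ 2.3178e+6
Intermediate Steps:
d = -553811083/318961 (d = (186*(1/467) + 208*(1/683)) - 1737 = (186/467 + 208/683) - 1737 = 224174/318961 - 1737 = -553811083/318961 ≈ -1736.3)
(1743 - 2447)*(d - 1556) = (1743 - 2447)*(-553811083/318961 - 1556) = -704*(-1050114399/318961) = 739280536896/318961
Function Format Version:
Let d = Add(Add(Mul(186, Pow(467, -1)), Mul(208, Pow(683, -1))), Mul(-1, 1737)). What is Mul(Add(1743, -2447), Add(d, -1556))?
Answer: Rational(739280536896, 318961) ≈ 2.3178e+6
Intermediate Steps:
d = Rational(-553811083, 318961) (d = Add(Add(Mul(186, Rational(1, 467)), Mul(208, Rational(1, 683))), -1737) = Add(Add(Rational(186, 467), Rational(208, 683)), -1737) = Add(Rational(224174, 318961), -1737) = Rational(-553811083, 318961) ≈ -1736.3)
Mul(Add(1743, -2447), Add(d, -1556)) = Mul(Add(1743, -2447), Add(Rational(-553811083, 318961), -1556)) = Mul(-704, Rational(-1050114399, 318961)) = Rational(739280536896, 318961)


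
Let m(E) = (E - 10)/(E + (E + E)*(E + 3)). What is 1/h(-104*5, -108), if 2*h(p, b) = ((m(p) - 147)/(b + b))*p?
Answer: -223128/39481525 ≈ -0.0056515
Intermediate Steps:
m(E) = (-10 + E)/(E + 2*E*(3 + E)) (m(E) = (-10 + E)/(E + (2*E)*(3 + E)) = (-10 + E)/(E + 2*E*(3 + E)))
h(p, b) = p*(-147 + (-10 + p)/(p*(7 + 2*p)))/(4*b) (h(p, b) = ((((-10 + p)/(p*(7 + 2*p)) - 147)/(b + b))*p)/2 = (((-147 + (-10 + p)/(p*(7 + 2*p)))/((2*b)))*p)/2 = (((-147 + (-10 + p)/(p*(7 + 2*p)))*(1/(2*b)))*p)/2 = (((-147 + (-10 + p)/(p*(7 + 2*p)))/(2*b))*p)/2 = (p*(-147 + (-10 + p)/(p*(7 + 2*p)))/(2*b))/2 = p*(-147 + (-10 + p)/(p*(7 + 2*p)))/(4*b))
1/h(-104*5, -108) = 1/((1/4)*(-10 - 104*5 - 147*(-104*5)*(7 + 2*(-104*5)))/(-108*(7 + 2*(-104*5)))) = 1/((1/4)*(-1/108)*(-10 - 520 - 147*(-520)*(7 + 2*(-520)))/(7 + 2*(-520))) = 1/((1/4)*(-1/108)*(-10 - 520 - 147*(-520)*(7 - 1040))/(7 - 1040)) = 1/((1/4)*(-1/108)*(-10 - 520 - 147*(-520)*(-1033))/(-1033)) = 1/((1/4)*(-1/108)*(-1/1033)*(-10 - 520 - 78962520)) = 1/((1/4)*(-1/108)*(-1/1033)*(-78963050)) = 1/(-39481525/223128) = -223128/39481525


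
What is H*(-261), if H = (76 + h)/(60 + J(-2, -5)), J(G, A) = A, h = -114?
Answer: 9918/55 ≈ 180.33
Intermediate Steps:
H = -38/55 (H = (76 - 114)/(60 - 5) = -38/55 ≈ -0.69091)
H*(-261) = -38/55*(-261) = 9918/55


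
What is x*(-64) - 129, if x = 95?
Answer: -6209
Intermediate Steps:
x*(-64) - 129 = 95*(-64) - 129 = -6080 - 129 = -6209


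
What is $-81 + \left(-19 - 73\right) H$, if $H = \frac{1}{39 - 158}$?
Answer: $- \frac{9547}{119} \approx -80.227$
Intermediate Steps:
$H = - \frac{1}{119}$ ($H = \frac{1}{-119} = - \frac{1}{119} \approx -0.0084034$)
$-81 + \left(-19 - 73\right) H = -81 + \left(-19 - 73\right) \left(- \frac{1}{119}\right) = -81 - - \frac{92}{119} = -81 + \frac{92}{119} = - \frac{9547}{119}$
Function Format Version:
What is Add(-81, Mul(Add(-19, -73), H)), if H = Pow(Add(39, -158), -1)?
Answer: Rational(-9547, 119) ≈ -80.227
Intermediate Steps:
H = Rational(-1, 119) (H = Pow(-119, -1) = Rational(-1, 119) ≈ -0.0084034)
Add(-81, Mul(Add(-19, -73), H)) = Add(-81, Mul(Add(-19, -73), Rational(-1, 119))) = Add(-81, Mul(-92, Rational(-1, 119))) = Add(-81, Rational(92, 119)) = Rational(-9547, 119)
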